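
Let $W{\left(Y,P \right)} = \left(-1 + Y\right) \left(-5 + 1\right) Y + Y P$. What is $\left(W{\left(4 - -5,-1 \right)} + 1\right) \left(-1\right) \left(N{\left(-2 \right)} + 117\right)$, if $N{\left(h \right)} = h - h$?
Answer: $34632$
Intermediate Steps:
$N{\left(h \right)} = 0$
$W{\left(Y,P \right)} = P Y + Y \left(4 - 4 Y\right)$ ($W{\left(Y,P \right)} = \left(-1 + Y\right) \left(-4\right) Y + P Y = \left(4 - 4 Y\right) Y + P Y = Y \left(4 - 4 Y\right) + P Y = P Y + Y \left(4 - 4 Y\right)$)
$\left(W{\left(4 - -5,-1 \right)} + 1\right) \left(-1\right) \left(N{\left(-2 \right)} + 117\right) = \left(\left(4 - -5\right) \left(4 - 1 - 4 \left(4 - -5\right)\right) + 1\right) \left(-1\right) \left(0 + 117\right) = \left(\left(4 + 5\right) \left(4 - 1 - 4 \left(4 + 5\right)\right) + 1\right) \left(-1\right) 117 = \left(9 \left(4 - 1 - 36\right) + 1\right) \left(-1\right) 117 = \left(9 \left(-33\right) + 1\right) \left(-1\right) 117 = \left(-297 + 1\right) \left(-1\right) 117 = \left(-296\right) \left(-1\right) 117 = 296 \cdot 117 = 34632$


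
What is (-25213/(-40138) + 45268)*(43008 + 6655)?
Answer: 90237283479611/40138 ≈ 2.2482e+9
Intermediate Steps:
(-25213/(-40138) + 45268)*(43008 + 6655) = (-25213*(-1/40138) + 45268)*49663 = (25213/40138 + 45268)*49663 = (1816992197/40138)*49663 = 90237283479611/40138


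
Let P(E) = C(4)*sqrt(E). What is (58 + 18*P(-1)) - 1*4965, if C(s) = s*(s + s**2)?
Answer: -4907 + 1440*I ≈ -4907.0 + 1440.0*I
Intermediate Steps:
P(E) = 80*sqrt(E) (P(E) = (4**2*(1 + 4))*sqrt(E) = (16*5)*sqrt(E) = 80*sqrt(E))
(58 + 18*P(-1)) - 1*4965 = (58 + 18*(80*sqrt(-1))) - 1*4965 = (58 + 18*(80*I)) - 4965 = (58 + 1440*I) - 4965 = -4907 + 1440*I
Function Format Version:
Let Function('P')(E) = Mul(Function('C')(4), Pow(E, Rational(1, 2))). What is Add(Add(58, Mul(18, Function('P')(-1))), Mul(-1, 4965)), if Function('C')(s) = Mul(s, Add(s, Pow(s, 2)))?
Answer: Add(-4907, Mul(1440, I)) ≈ Add(-4907.0, Mul(1440.0, I))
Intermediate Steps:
Function('P')(E) = Mul(80, Pow(E, Rational(1, 2))) (Function('P')(E) = Mul(Mul(Pow(4, 2), Add(1, 4)), Pow(E, Rational(1, 2))) = Mul(Mul(16, 5), Pow(E, Rational(1, 2))) = Mul(80, Pow(E, Rational(1, 2))))
Add(Add(58, Mul(18, Function('P')(-1))), Mul(-1, 4965)) = Add(Add(58, Mul(18, Mul(80, Pow(-1, Rational(1, 2))))), Mul(-1, 4965)) = Add(Add(58, Mul(18, Mul(80, I))), -4965) = Add(Add(58, Mul(1440, I)), -4965) = Add(-4907, Mul(1440, I))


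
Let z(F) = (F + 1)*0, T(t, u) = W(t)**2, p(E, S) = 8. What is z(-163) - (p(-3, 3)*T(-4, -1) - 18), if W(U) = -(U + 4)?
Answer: 18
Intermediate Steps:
W(U) = -4 - U (W(U) = -(4 + U) = -4 - U)
T(t, u) = (-4 - t)**2
z(F) = 0 (z(F) = (1 + F)*0 = 0)
z(-163) - (p(-3, 3)*T(-4, -1) - 18) = 0 - (8*(4 - 4)**2 - 18) = 0 - (8*0**2 - 18) = 0 - (8*0 - 18) = 0 - (0 - 18) = 0 - 1*(-18) = 0 + 18 = 18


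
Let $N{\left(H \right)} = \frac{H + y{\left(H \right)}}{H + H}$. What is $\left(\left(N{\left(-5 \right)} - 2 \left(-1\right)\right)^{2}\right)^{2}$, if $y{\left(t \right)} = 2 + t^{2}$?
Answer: $\frac{1}{625} \approx 0.0016$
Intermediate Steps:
$N{\left(H \right)} = \frac{2 + H + H^{2}}{2 H}$ ($N{\left(H \right)} = \frac{H + \left(2 + H^{2}\right)}{H + H} = \frac{2 + H + H^{2}}{2 H}$)
$\left(\left(N{\left(-5 \right)} - 2 \left(-1\right)\right)^{2}\right)^{2} = \left(\left(\frac{2 - 5 + \left(-5\right)^{2}}{2 \left(-5\right)} - 2 \left(-1\right)\right)^{2}\right)^{2} = \left(\left(\frac{1}{2} \left(- \frac{1}{5}\right) \left(2 - 5 + 25\right) - -2\right)^{2}\right)^{2} = \left(\left(\frac{1}{2} \left(- \frac{1}{5}\right) 22 + 2\right)^{2}\right)^{2} = \left(\left(- \frac{11}{5} + 2\right)^{2}\right)^{2} = \left(\left(- \frac{1}{5}\right)^{2}\right)^{2} = \left(\frac{1}{25}\right)^{2} = \frac{1}{625}$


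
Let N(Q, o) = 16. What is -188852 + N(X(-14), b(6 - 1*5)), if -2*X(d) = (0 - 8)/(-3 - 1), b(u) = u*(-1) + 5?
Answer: -188836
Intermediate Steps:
b(u) = 5 - u (b(u) = -u + 5 = 5 - u)
X(d) = -1 (X(d) = -(0 - 8)/(2*(-3 - 1)) = -(-4)/(-4) = -(-4)*(-1)/4 = -1/2*2 = -1)
-188852 + N(X(-14), b(6 - 1*5)) = -188852 + 16 = -188836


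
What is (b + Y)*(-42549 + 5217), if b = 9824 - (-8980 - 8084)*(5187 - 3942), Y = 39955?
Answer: -794964743388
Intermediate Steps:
b = 21254504 (b = 9824 - (-17064)*1245 = 9824 - 1*(-21244680) = 9824 + 21244680 = 21254504)
(b + Y)*(-42549 + 5217) = (21254504 + 39955)*(-42549 + 5217) = 21294459*(-37332) = -794964743388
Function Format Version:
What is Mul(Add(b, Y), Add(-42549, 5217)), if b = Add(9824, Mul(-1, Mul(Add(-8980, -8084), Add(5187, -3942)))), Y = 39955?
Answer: -794964743388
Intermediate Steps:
b = 21254504 (b = Add(9824, Mul(-1, Mul(-17064, 1245))) = Add(9824, Mul(-1, -21244680)) = Add(9824, 21244680) = 21254504)
Mul(Add(b, Y), Add(-42549, 5217)) = Mul(Add(21254504, 39955), Add(-42549, 5217)) = Mul(21294459, -37332) = -794964743388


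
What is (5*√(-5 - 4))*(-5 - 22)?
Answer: -405*I ≈ -405.0*I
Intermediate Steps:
(5*√(-5 - 4))*(-5 - 22) = (5*√(-9))*(-27) = (5*(3*I))*(-27) = (15*I)*(-27) = -405*I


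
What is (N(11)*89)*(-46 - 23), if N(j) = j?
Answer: -67551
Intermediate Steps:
(N(11)*89)*(-46 - 23) = (11*89)*(-46 - 23) = 979*(-69) = -67551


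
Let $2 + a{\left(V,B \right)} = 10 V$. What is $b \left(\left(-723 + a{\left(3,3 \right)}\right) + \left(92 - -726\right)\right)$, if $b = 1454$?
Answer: $178842$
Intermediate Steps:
$a{\left(V,B \right)} = -2 + 10 V$
$b \left(\left(-723 + a{\left(3,3 \right)}\right) + \left(92 - -726\right)\right) = 1454 \left(\left(-723 + \left(-2 + 10 \cdot 3\right)\right) + \left(92 - -726\right)\right) = 1454 \left(\left(-723 + \left(-2 + 30\right)\right) + \left(92 + 726\right)\right) = 1454 \left(\left(-723 + 28\right) + 818\right) = 1454 \left(-695 + 818\right) = 1454 \cdot 123 = 178842$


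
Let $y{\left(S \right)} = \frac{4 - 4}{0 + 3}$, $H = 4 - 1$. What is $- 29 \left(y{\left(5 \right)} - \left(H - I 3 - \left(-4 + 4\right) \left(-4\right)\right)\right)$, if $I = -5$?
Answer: $522$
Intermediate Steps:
$H = 3$ ($H = 4 - 1 = 3$)
$y{\left(S \right)} = 0$ ($y{\left(S \right)} = \frac{0}{3} = 0 \cdot \frac{1}{3} = 0$)
$- 29 \left(y{\left(5 \right)} - \left(H - I 3 - \left(-4 + 4\right) \left(-4\right)\right)\right) = - 29 \left(0 - \left(18 - \left(-4 + 4\right) \left(-4\right)\right)\right) = - 29 \left(0 + \left(\left(-15 + 0 \left(-4\right)\right) - 3\right)\right) = - 29 \left(0 + \left(\left(-15 + 0\right) - 3\right)\right) = - 29 \left(0 - 18\right) = \left(-29\right) \left(-18\right) = 522$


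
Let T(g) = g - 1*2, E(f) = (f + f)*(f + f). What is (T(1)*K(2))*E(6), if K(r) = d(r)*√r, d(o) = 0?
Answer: 0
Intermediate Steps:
E(f) = 4*f² (E(f) = (2*f)*(2*f) = 4*f²)
T(g) = -2 + g (T(g) = g - 2 = -2 + g)
K(r) = 0 (K(r) = 0*√r = 0)
(T(1)*K(2))*E(6) = ((-2 + 1)*0)*(4*6²) = (-1*0)*(4*36) = 0*144 = 0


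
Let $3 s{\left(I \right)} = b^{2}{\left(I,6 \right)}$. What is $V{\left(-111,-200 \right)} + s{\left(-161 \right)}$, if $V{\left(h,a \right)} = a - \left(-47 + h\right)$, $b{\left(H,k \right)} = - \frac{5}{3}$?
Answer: $- \frac{1109}{27} \approx -41.074$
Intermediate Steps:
$b{\left(H,k \right)} = - \frac{5}{3}$ ($b{\left(H,k \right)} = \left(-5\right) \frac{1}{3} = - \frac{5}{3}$)
$s{\left(I \right)} = \frac{25}{27}$ ($s{\left(I \right)} = \frac{\left(- \frac{5}{3}\right)^{2}}{3} = \frac{1}{3} \cdot \frac{25}{9} = \frac{25}{27}$)
$V{\left(h,a \right)} = 47 + a - h$
$V{\left(-111,-200 \right)} + s{\left(-161 \right)} = \left(47 - 200 - -111\right) + \frac{25}{27} = \left(47 - 200 + 111\right) + \frac{25}{27} = -42 + \frac{25}{27} = - \frac{1109}{27}$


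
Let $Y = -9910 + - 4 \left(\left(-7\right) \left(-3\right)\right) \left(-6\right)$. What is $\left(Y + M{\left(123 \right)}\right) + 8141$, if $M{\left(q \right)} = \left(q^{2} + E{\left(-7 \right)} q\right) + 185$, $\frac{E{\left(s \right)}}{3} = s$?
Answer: $11466$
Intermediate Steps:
$E{\left(s \right)} = 3 s$
$M{\left(q \right)} = 185 + q^{2} - 21 q$ ($M{\left(q \right)} = \left(q^{2} + 3 \left(-7\right) q\right) + 185 = \left(q^{2} - 21 q\right) + 185 = 185 + q^{2} - 21 q$)
$Y = -9406$ ($Y = -9910 + \left(-4\right) 21 \left(-6\right) = -9910 - -504 = -9910 + 504 = -9406$)
$\left(Y + M{\left(123 \right)}\right) + 8141 = \left(-9406 + \left(185 + 123^{2} - 2583\right)\right) + 8141 = \left(-9406 + \left(185 + 15129 - 2583\right)\right) + 8141 = \left(-9406 + 12731\right) + 8141 = 3325 + 8141 = 11466$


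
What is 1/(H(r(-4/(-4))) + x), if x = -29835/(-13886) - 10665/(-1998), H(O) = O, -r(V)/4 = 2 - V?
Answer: 256891/895626 ≈ 0.28683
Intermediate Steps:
r(V) = -8 + 4*V (r(V) = -4*(2 - V) = -8 + 4*V)
x = 1923190/256891 (x = -29835*(-1/13886) - 10665*(-1/1998) = 29835/13886 + 395/74 = 1923190/256891 ≈ 7.4864)
1/(H(r(-4/(-4))) + x) = 1/((-8 + 4*(-4/(-4))) + 1923190/256891) = 1/((-8 + 4*(-4*(-¼))) + 1923190/256891) = 1/((-8 + 4*1) + 1923190/256891) = 1/((-8 + 4) + 1923190/256891) = 1/(-4 + 1923190/256891) = 1/(895626/256891) = 256891/895626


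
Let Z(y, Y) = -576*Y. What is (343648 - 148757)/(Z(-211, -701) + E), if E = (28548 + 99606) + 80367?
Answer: 194891/612297 ≈ 0.31830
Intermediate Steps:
E = 208521 (E = 128154 + 80367 = 208521)
(343648 - 148757)/(Z(-211, -701) + E) = (343648 - 148757)/(-576*(-701) + 208521) = 194891/(403776 + 208521) = 194891/612297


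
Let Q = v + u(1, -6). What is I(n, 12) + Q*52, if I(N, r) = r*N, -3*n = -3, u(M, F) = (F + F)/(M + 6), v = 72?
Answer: 25668/7 ≈ 3666.9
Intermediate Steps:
u(M, F) = 2*F/(6 + M) (u(M, F) = (2*F)/(6 + M) = 2*F/(6 + M))
Q = 492/7 (Q = 72 + 2*(-6)/(6 + 1) = 72 + 2*(-6)/7 = 72 + 2*(-6)*(⅐) = 72 - 12/7 = 492/7 ≈ 70.286)
n = 1 (n = -⅓*(-3) = 1)
I(N, r) = N*r
I(n, 12) + Q*52 = 1*12 + (492/7)*52 = 12 + 25584/7 = 25668/7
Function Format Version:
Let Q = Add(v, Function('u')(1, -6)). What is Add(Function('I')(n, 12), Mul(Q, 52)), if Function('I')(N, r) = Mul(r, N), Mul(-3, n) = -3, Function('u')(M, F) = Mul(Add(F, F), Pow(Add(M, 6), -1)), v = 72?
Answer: Rational(25668, 7) ≈ 3666.9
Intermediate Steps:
Function('u')(M, F) = Mul(2, F, Pow(Add(6, M), -1)) (Function('u')(M, F) = Mul(Mul(2, F), Pow(Add(6, M), -1)) = Mul(2, F, Pow(Add(6, M), -1)))
Q = Rational(492, 7) (Q = Add(72, Mul(2, -6, Pow(Add(6, 1), -1))) = Add(72, Mul(2, -6, Pow(7, -1))) = Add(72, Mul(2, -6, Rational(1, 7))) = Add(72, Rational(-12, 7)) = Rational(492, 7) ≈ 70.286)
n = 1 (n = Mul(Rational(-1, 3), -3) = 1)
Function('I')(N, r) = Mul(N, r)
Add(Function('I')(n, 12), Mul(Q, 52)) = Add(Mul(1, 12), Mul(Rational(492, 7), 52)) = Add(12, Rational(25584, 7)) = Rational(25668, 7)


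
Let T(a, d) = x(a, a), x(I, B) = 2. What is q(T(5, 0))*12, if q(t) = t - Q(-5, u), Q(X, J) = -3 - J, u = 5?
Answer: 120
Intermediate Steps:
T(a, d) = 2
q(t) = 8 + t (q(t) = t - (-3 - 1*5) = t - (-3 - 5) = t - 1*(-8) = t + 8 = 8 + t)
q(T(5, 0))*12 = (8 + 2)*12 = 10*12 = 120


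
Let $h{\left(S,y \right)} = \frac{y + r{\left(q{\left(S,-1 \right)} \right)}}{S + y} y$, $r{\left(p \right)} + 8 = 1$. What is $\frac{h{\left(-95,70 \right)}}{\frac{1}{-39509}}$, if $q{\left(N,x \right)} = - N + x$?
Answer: $\frac{34846938}{5} \approx 6.9694 \cdot 10^{6}$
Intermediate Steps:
$q{\left(N,x \right)} = x - N$
$r{\left(p \right)} = -7$ ($r{\left(p \right)} = -8 + 1 = -7$)
$h{\left(S,y \right)} = \frac{y \left(-7 + y\right)}{S + y}$ ($h{\left(S,y \right)} = \frac{y - 7}{S + y} y = \frac{-7 + y}{S + y} y = \frac{y \left(-7 + y\right)}{S + y}$)
$\frac{h{\left(-95,70 \right)}}{\frac{1}{-39509}} = \frac{70 \frac{1}{-95 + 70} \left(-7 + 70\right)}{\frac{1}{-39509}} = \frac{70 \frac{1}{-25} \cdot 63}{- \frac{1}{39509}} = 70 \left(- \frac{1}{25}\right) 63 \left(-39509\right) = \left(- \frac{882}{5}\right) \left(-39509\right) = \frac{34846938}{5}$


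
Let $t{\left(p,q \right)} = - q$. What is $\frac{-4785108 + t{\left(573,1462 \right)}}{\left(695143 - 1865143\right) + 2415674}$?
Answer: $- \frac{2393285}{622837} \approx -3.8426$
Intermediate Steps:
$\frac{-4785108 + t{\left(573,1462 \right)}}{\left(695143 - 1865143\right) + 2415674} = \frac{-4785108 - 1462}{\left(695143 - 1865143\right) + 2415674} = \frac{-4785108 - 1462}{-1170000 + 2415674} = - \frac{4786570}{1245674} = \left(-4786570\right) \frac{1}{1245674} = - \frac{2393285}{622837}$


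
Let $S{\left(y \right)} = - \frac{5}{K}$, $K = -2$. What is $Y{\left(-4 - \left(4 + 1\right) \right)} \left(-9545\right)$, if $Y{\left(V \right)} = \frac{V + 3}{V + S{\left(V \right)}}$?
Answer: $- \frac{114540}{13} \approx -8810.8$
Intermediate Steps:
$S{\left(y \right)} = \frac{5}{2}$ ($S{\left(y \right)} = - \frac{5}{-2} = \left(-5\right) \left(- \frac{1}{2}\right) = \frac{5}{2}$)
$Y{\left(V \right)} = \frac{3 + V}{\frac{5}{2} + V}$ ($Y{\left(V \right)} = \frac{V + 3}{V + \frac{5}{2}} = \frac{3 + V}{\frac{5}{2} + V}$)
$Y{\left(-4 - \left(4 + 1\right) \right)} \left(-9545\right) = \frac{2 \left(3 - 9\right)}{5 + 2 \left(-4 - \left(4 + 1\right)\right)} \left(-9545\right) = \frac{2 \left(3 - 9\right)}{5 + 2 \left(-4 - 5\right)} \left(-9545\right) = \frac{2 \left(3 - 9\right)}{5 + 2 \left(-9\right)} \left(-9545\right) = 2 \frac{1}{5 - 18} \left(-6\right) \left(-9545\right) = 2 \frac{1}{-13} \left(-6\right) \left(-9545\right) = 2 \left(- \frac{1}{13}\right) \left(-6\right) \left(-9545\right) = \frac{12}{13} \left(-9545\right) = - \frac{114540}{13}$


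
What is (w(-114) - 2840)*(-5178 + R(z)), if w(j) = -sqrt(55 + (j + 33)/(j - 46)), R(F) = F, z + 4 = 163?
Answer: 14253960 + 5019*sqrt(88810)/40 ≈ 1.4291e+7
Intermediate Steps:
z = 159 (z = -4 + 163 = 159)
w(j) = -sqrt(55 + (33 + j)/(-46 + j))
(w(-114) - 2840)*(-5178 + R(z)) = (-sqrt((-2497 + 56*(-114))/(-46 - 114)) - 2840)*(-5178 + 159) = (-sqrt((-2497 - 6384)/(-160)) - 2840)*(-5019) = (-sqrt(-1/160*(-8881)) - 2840)*(-5019) = (-sqrt(8881/160) - 2840)*(-5019) = (-sqrt(88810)/40 - 2840)*(-5019) = (-2840 - sqrt(88810)/40)*(-5019) = 14253960 + 5019*sqrt(88810)/40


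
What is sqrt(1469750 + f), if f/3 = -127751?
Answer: sqrt(1086497) ≈ 1042.4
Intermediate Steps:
f = -383253 (f = 3*(-127751) = -383253)
sqrt(1469750 + f) = sqrt(1469750 - 383253) = sqrt(1086497)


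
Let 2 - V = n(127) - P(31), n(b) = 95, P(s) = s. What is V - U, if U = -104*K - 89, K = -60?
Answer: -6213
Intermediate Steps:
U = 6151 (U = -104*(-60) - 89 = 6240 - 89 = 6151)
V = -62 (V = 2 - (95 - 1*31) = 2 - (95 - 31) = 2 - 1*64 = 2 - 64 = -62)
V - U = -62 - 1*6151 = -62 - 6151 = -6213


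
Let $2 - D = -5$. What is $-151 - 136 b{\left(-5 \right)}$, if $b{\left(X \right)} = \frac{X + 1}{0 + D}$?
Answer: $- \frac{513}{7} \approx -73.286$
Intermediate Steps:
$D = 7$ ($D = 2 - -5 = 2 + 5 = 7$)
$b{\left(X \right)} = \frac{1}{7} + \frac{X}{7}$ ($b{\left(X \right)} = \frac{X + 1}{0 + 7} = \frac{1 + X}{7} = \left(1 + X\right) \frac{1}{7} = \frac{1}{7} + \frac{X}{7}$)
$-151 - 136 b{\left(-5 \right)} = -151 - 136 \left(\frac{1}{7} + \frac{1}{7} \left(-5\right)\right) = -151 - 136 \left(\frac{1}{7} - \frac{5}{7}\right) = -151 - - \frac{544}{7} = -151 + \frac{544}{7} = - \frac{513}{7}$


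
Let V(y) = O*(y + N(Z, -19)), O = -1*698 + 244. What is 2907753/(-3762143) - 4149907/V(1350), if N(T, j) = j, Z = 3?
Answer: 1259587639489/206669563562 ≈ 6.0947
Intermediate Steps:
O = -454 (O = -698 + 244 = -454)
V(y) = 8626 - 454*y (V(y) = -454*(y - 19) = -454*(-19 + y) = 8626 - 454*y)
2907753/(-3762143) - 4149907/V(1350) = 2907753/(-3762143) - 4149907/(8626 - 454*1350) = 2907753*(-1/3762143) - 4149907/(8626 - 612900) = -2907753/3762143 - 4149907/(-604274) = -2907753/3762143 - 4149907*(-1/604274) = -2907753/3762143 + 4149907/604274 = 1259587639489/206669563562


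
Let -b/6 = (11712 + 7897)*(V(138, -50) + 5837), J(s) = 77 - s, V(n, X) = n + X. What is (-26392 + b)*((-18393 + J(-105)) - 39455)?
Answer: 40200487637772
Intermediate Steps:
V(n, X) = X + n
b = -697099950 (b = -6*(11712 + 7897)*((-50 + 138) + 5837) = -117654*(88 + 5837) = -117654*5925 = -6*116183325 = -697099950)
(-26392 + b)*((-18393 + J(-105)) - 39455) = (-26392 - 697099950)*((-18393 + (77 - 1*(-105))) - 39455) = -697126342*((-18393 + (77 + 105)) - 39455) = -697126342*((-18393 + 182) - 39455) = -697126342*(-18211 - 39455) = -697126342*(-57666) = 40200487637772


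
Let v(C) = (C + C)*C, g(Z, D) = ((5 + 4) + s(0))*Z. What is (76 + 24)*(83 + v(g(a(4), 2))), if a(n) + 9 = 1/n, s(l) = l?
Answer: 2497225/2 ≈ 1.2486e+6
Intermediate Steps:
a(n) = -9 + 1/n
g(Z, D) = 9*Z (g(Z, D) = ((5 + 4) + 0)*Z = (9 + 0)*Z = 9*Z)
v(C) = 2*C² (v(C) = (2*C)*C = 2*C²)
(76 + 24)*(83 + v(g(a(4), 2))) = (76 + 24)*(83 + 2*(9*(-9 + 1/4))²) = 100*(83 + 2*(9*(-9 + ¼))²) = 100*(83 + 2*(9*(-35/4))²) = 100*(83 + 2*(-315/4)²) = 100*(83 + 2*(99225/16)) = 100*(83 + 99225/8) = 100*(99889/8) = 2497225/2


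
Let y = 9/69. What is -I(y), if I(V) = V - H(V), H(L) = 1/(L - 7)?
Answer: -1003/3634 ≈ -0.27600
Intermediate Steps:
H(L) = 1/(-7 + L)
y = 3/23 (y = 9*(1/69) = 3/23 ≈ 0.13043)
I(V) = V - 1/(-7 + V)
-I(y) = -(-1 + 3*(-7 + 3/23)/23)/(-7 + 3/23) = -(-1 + (3/23)*(-158/23))/(-158/23) = -(-23)*(-1 - 474/529)/158 = -(-23)*(-1003)/(158*529) = -1*1003/3634 = -1003/3634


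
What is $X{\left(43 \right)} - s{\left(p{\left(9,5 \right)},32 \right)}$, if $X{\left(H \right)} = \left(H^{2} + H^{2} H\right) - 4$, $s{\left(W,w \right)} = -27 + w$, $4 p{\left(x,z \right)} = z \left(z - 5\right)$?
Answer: $81347$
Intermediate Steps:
$p{\left(x,z \right)} = \frac{z \left(-5 + z\right)}{4}$ ($p{\left(x,z \right)} = \frac{z \left(z - 5\right)}{4} = \frac{z \left(-5 + z\right)}{4}$)
$X{\left(H \right)} = -4 + H^{2} + H^{3}$ ($X{\left(H \right)} = \left(H^{2} + H^{3}\right) - 4 = -4 + H^{2} + H^{3}$)
$X{\left(43 \right)} - s{\left(p{\left(9,5 \right)},32 \right)} = \left(-4 + 43^{2} + 43^{3}\right) - \left(-27 + 32\right) = \left(-4 + 1849 + 79507\right) - 5 = 81352 - 5 = 81347$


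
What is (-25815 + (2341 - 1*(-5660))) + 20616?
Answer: 2802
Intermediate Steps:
(-25815 + (2341 - 1*(-5660))) + 20616 = (-25815 + (2341 + 5660)) + 20616 = (-25815 + 8001) + 20616 = -17814 + 20616 = 2802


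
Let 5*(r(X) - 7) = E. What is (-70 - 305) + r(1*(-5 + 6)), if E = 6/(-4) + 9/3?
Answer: -3677/10 ≈ -367.70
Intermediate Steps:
E = 3/2 (E = 6*(-¼) + 9*(⅓) = -3/2 + 3 = 3/2 ≈ 1.5000)
r(X) = 73/10 (r(X) = 7 + (⅕)*(3/2) = 7 + 3/10 = 73/10)
(-70 - 305) + r(1*(-5 + 6)) = (-70 - 305) + 73/10 = -375 + 73/10 = -3677/10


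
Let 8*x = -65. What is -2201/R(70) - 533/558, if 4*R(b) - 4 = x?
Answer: 13094489/6138 ≈ 2133.3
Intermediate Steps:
x = -65/8 (x = (⅛)*(-65) = -65/8 ≈ -8.1250)
R(b) = -33/32 (R(b) = 1 + (¼)*(-65/8) = 1 - 65/32 = -33/32)
-2201/R(70) - 533/558 = -2201/(-33/32) - 533/558 = -2201*(-32/33) - 533*1/558 = 70432/33 - 533/558 = 13094489/6138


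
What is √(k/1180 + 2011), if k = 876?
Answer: 2*√43767970/295 ≈ 44.852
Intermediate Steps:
√(k/1180 + 2011) = √(876/1180 + 2011) = √(876*(1/1180) + 2011) = √(219/295 + 2011) = √(593464/295) = 2*√43767970/295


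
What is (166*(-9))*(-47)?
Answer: 70218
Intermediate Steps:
(166*(-9))*(-47) = -1494*(-47) = 70218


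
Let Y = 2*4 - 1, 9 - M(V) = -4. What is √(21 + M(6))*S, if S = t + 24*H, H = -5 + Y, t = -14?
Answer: 34*√34 ≈ 198.25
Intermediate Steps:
M(V) = 13 (M(V) = 9 - 1*(-4) = 9 + 4 = 13)
Y = 7 (Y = 8 - 1 = 7)
H = 2 (H = -5 + 7 = 2)
S = 34 (S = -14 + 24*2 = -14 + 48 = 34)
√(21 + M(6))*S = √(21 + 13)*34 = √34*34 = 34*√34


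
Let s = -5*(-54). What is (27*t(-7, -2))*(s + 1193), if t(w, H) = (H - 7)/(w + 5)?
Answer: 355509/2 ≈ 1.7775e+5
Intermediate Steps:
t(w, H) = (-7 + H)/(5 + w)
s = 270
(27*t(-7, -2))*(s + 1193) = (27*((-7 - 2)/(5 - 7)))*(270 + 1193) = (27*(-9/(-2)))*1463 = (27*(-½*(-9)))*1463 = (27*(9/2))*1463 = (243/2)*1463 = 355509/2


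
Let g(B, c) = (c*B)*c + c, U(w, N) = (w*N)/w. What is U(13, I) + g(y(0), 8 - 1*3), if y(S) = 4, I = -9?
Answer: 96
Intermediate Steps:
U(w, N) = N (U(w, N) = (N*w)/w = N)
g(B, c) = c + B*c² (g(B, c) = (B*c)*c + c = B*c² + c = c + B*c²)
U(13, I) + g(y(0), 8 - 1*3) = -9 + (8 - 1*3)*(1 + 4*(8 - 1*3)) = -9 + (8 - 3)*(1 + 4*(8 - 3)) = -9 + 5*(1 + 4*5) = -9 + 5*(1 + 20) = -9 + 5*21 = -9 + 105 = 96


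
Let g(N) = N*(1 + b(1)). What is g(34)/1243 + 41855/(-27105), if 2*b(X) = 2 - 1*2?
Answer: -10220839/6738303 ≈ -1.5168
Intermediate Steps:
b(X) = 0 (b(X) = (2 - 1*2)/2 = (2 - 2)/2 = (1/2)*0 = 0)
g(N) = N (g(N) = N*(1 + 0) = N*1 = N)
g(34)/1243 + 41855/(-27105) = 34/1243 + 41855/(-27105) = 34*(1/1243) + 41855*(-1/27105) = 34/1243 - 8371/5421 = -10220839/6738303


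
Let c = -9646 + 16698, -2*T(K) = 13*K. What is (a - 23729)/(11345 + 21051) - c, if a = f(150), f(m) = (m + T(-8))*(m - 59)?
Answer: -228461939/32396 ≈ -7052.2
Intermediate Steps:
T(K) = -13*K/2
f(m) = (-59 + m)*(52 + m) (f(m) = (m - 13/2*(-8))*(m - 59) = (m + 52)*(-59 + m) = (52 + m)*(-59 + m) = (-59 + m)*(52 + m))
a = 18382 (a = -3068 + 150² - 7*150 = -3068 + 22500 - 1050 = 18382)
c = 7052
(a - 23729)/(11345 + 21051) - c = (18382 - 23729)/(11345 + 21051) - 1*7052 = -5347/32396 - 7052 = -228461939/32396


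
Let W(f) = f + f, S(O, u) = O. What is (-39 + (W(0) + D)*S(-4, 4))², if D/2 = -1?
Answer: 961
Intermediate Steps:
D = -2 (D = 2*(-1) = -2)
W(f) = 2*f
(-39 + (W(0) + D)*S(-4, 4))² = (-39 + (2*0 - 2)*(-4))² = (-39 + (0 - 2)*(-4))² = (-39 - 2*(-4))² = (-39 + 8)² = (-31)² = 961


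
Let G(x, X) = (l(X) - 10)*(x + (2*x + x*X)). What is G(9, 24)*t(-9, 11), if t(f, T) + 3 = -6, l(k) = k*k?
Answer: -1237842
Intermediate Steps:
l(k) = k²
t(f, T) = -9 (t(f, T) = -3 - 6 = -9)
G(x, X) = (-10 + X²)*(3*x + X*x) (G(x, X) = (X² - 10)*(x + (2*x + x*X)) = (-10 + X²)*(x + (2*x + X*x)) = (-10 + X²)*(3*x + X*x))
G(9, 24)*t(-9, 11) = (9*(-30 + 24³ - 10*24 + 3*24²))*(-9) = (9*(-30 + 13824 - 240 + 3*576))*(-9) = (9*(-30 + 13824 - 240 + 1728))*(-9) = (9*15282)*(-9) = 137538*(-9) = -1237842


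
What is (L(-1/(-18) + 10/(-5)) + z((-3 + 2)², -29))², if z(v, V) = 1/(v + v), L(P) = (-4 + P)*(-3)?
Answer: 3025/9 ≈ 336.11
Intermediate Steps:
L(P) = 12 - 3*P
z(v, V) = 1/(2*v)
(L(-1/(-18) + 10/(-5)) + z((-3 + 2)², -29))² = ((12 - 3*(-1/(-18) + 10/(-5))) + 1/(2*((-3 + 2)²)))² = ((12 - 3*(-1*(-1/18) + 10*(-⅕))) + 1/(2*((-1)²)))² = ((12 - 3*(1/18 - 2)) + (½)/1)² = ((12 - 3*(-35/18)) + (½)*1)² = ((12 + 35/6) + ½)² = (107/6 + ½)² = (55/3)² = 3025/9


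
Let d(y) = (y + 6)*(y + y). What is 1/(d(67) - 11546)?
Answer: -1/1764 ≈ -0.00056689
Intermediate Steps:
d(y) = 2*y*(6 + y) (d(y) = (6 + y)*(2*y) = 2*y*(6 + y))
1/(d(67) - 11546) = 1/(2*67*(6 + 67) - 11546) = 1/(2*67*73 - 11546) = 1/(9782 - 11546) = 1/(-1764) = -1/1764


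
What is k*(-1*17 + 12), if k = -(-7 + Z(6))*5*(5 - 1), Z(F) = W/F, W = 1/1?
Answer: -2050/3 ≈ -683.33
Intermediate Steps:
W = 1
Z(F) = 1/F
k = 410/3 (k = -(-7 + 1/6)*5*(5 - 1) = -(-7 + 1/6)*5*4 = -(-41)*20/6 = -1*(-410/3) = 410/3 ≈ 136.67)
k*(-1*17 + 12) = 410*(-1*17 + 12)/3 = 410*(-17 + 12)/3 = (410/3)*(-5) = -2050/3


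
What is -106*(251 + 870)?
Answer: -118826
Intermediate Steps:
-106*(251 + 870) = -106*1121 = -118826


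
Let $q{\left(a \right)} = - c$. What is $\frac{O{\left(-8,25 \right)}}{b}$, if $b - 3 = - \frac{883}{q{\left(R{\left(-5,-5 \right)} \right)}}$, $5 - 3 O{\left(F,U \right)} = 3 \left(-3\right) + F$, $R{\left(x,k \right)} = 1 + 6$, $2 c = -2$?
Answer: $- \frac{1}{120} \approx -0.0083333$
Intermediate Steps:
$c = -1$ ($c = \frac{1}{2} \left(-2\right) = -1$)
$R{\left(x,k \right)} = 7$
$q{\left(a \right)} = 1$ ($q{\left(a \right)} = \left(-1\right) \left(-1\right) = 1$)
$O{\left(F,U \right)} = \frac{14}{3} - \frac{F}{3}$ ($O{\left(F,U \right)} = \frac{5}{3} - \frac{3 \left(-3\right) + F}{3} = \frac{5}{3} - \frac{-9 + F}{3} = \frac{5}{3} - \left(-3 + \frac{F}{3}\right) = \frac{14}{3} - \frac{F}{3}$)
$b = -880$ ($b = 3 - \frac{883}{1} = 3 - 883 = -880$)
$\frac{O{\left(-8,25 \right)}}{b} = \frac{\frac{14}{3} - - \frac{8}{3}}{-880} = \left(\frac{14}{3} + \frac{8}{3}\right) \left(- \frac{1}{880}\right) = \frac{22}{3} \left(- \frac{1}{880}\right) = - \frac{1}{120}$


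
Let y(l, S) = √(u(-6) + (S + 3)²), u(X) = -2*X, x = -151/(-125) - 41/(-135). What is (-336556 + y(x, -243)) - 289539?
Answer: -626095 + 2*√14403 ≈ -6.2586e+5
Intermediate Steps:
x = 5102/3375 (x = -151*(-1/125) - 41*(-1/135) = 151/125 + 41/135 = 5102/3375 ≈ 1.5117)
y(l, S) = √(12 + (3 + S)²) (y(l, S) = √(-2*(-6) + (S + 3)²) = √(12 + (3 + S)²))
(-336556 + y(x, -243)) - 289539 = (-336556 + √(12 + (3 - 243)²)) - 289539 = (-336556 + √(12 + (-240)²)) - 289539 = (-336556 + √(12 + 57600)) - 289539 = (-336556 + √57612) - 289539 = (-336556 + 2*√14403) - 289539 = -626095 + 2*√14403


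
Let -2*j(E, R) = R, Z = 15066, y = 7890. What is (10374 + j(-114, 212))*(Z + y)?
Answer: 235712208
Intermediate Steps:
j(E, R) = -R/2
(10374 + j(-114, 212))*(Z + y) = (10374 - 1/2*212)*(15066 + 7890) = (10374 - 106)*22956 = 10268*22956 = 235712208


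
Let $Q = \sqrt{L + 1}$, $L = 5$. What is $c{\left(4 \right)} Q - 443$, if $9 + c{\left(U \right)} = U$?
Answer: $-443 - 5 \sqrt{6} \approx -455.25$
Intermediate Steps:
$c{\left(U \right)} = -9 + U$
$Q = \sqrt{6}$ ($Q = \sqrt{5 + 1} = \sqrt{6} \approx 2.4495$)
$c{\left(4 \right)} Q - 443 = \left(-9 + 4\right) \sqrt{6} - 443 = - 5 \sqrt{6} - 443 = -443 - 5 \sqrt{6}$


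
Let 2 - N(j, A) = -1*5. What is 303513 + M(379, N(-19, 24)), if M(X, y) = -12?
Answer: 303501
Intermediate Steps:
N(j, A) = 7 (N(j, A) = 2 - (-1)*5 = 2 - 1*(-5) = 2 + 5 = 7)
303513 + M(379, N(-19, 24)) = 303513 - 12 = 303501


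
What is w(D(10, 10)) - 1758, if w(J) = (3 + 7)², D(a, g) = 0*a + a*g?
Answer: -1658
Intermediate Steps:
D(a, g) = a*g (D(a, g) = 0 + a*g = a*g)
w(J) = 100 (w(J) = 10² = 100)
w(D(10, 10)) - 1758 = 100 - 1758 = -1658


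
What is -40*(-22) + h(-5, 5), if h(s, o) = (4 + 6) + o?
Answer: 895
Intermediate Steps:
h(s, o) = 10 + o
-40*(-22) + h(-5, 5) = -40*(-22) + (10 + 5) = 880 + 15 = 895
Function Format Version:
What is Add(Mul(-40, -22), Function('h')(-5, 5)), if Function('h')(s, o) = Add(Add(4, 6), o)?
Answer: 895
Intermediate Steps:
Function('h')(s, o) = Add(10, o)
Add(Mul(-40, -22), Function('h')(-5, 5)) = Add(Mul(-40, -22), Add(10, 5)) = Add(880, 15) = 895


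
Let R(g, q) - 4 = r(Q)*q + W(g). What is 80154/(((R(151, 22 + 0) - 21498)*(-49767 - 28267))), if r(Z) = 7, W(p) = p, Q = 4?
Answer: 13359/275577071 ≈ 4.8476e-5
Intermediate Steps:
R(g, q) = 4 + g + 7*q (R(g, q) = 4 + (7*q + g) = 4 + (g + 7*q) = 4 + g + 7*q)
80154/(((R(151, 22 + 0) - 21498)*(-49767 - 28267))) = 80154/((((4 + 151 + 7*(22 + 0)) - 21498)*(-49767 - 28267))) = 80154/((((4 + 151 + 7*22) - 21498)*(-78034))) = 80154/((((4 + 151 + 154) - 21498)*(-78034))) = 80154/(((309 - 21498)*(-78034))) = 80154/((-21189*(-78034))) = 80154/1653462426 = 80154*(1/1653462426) = 13359/275577071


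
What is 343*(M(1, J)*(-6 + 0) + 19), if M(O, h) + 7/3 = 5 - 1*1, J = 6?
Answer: 3087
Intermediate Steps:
M(O, h) = 5/3 (M(O, h) = -7/3 + (5 - 1*1) = -7/3 + (5 - 1) = -7/3 + 4 = 5/3)
343*(M(1, J)*(-6 + 0) + 19) = 343*(5*(-6 + 0)/3 + 19) = 343*((5/3)*(-6) + 19) = 343*(-10 + 19) = 343*9 = 3087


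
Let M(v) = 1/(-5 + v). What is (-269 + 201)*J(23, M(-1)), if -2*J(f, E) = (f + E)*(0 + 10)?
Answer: 23290/3 ≈ 7763.3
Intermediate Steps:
J(f, E) = -5*E - 5*f (J(f, E) = -(f + E)*(0 + 10)/2 = -(E + f)*10/2 = -(10*E + 10*f)/2 = -5*E - 5*f)
(-269 + 201)*J(23, M(-1)) = (-269 + 201)*(-5/(-5 - 1) - 5*23) = -68*(-5/(-6) - 115) = -68*(-5*(-⅙) - 115) = -68*(⅚ - 115) = -68*(-685/6) = 23290/3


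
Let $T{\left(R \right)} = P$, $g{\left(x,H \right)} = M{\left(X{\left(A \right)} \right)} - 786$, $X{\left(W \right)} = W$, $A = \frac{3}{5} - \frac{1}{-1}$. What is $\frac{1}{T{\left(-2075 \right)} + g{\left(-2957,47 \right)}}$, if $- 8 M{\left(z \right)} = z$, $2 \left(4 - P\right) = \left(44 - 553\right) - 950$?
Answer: $- \frac{10}{527} \approx -0.018975$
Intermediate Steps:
$A = \frac{8}{5}$ ($A = 3 \cdot \frac{1}{5} - -1 = \frac{3}{5} + 1 = \frac{8}{5} \approx 1.6$)
$P = \frac{1467}{2}$ ($P = 4 - \frac{\left(44 - 553\right) - 950}{2} = 4 - \frac{-509 - 950}{2} = 4 - - \frac{1459}{2} = 4 + \frac{1459}{2} = \frac{1467}{2} \approx 733.5$)
$M{\left(z \right)} = - \frac{z}{8}$
$g{\left(x,H \right)} = - \frac{3931}{5}$ ($g{\left(x,H \right)} = \left(- \frac{1}{8}\right) \frac{8}{5} - 786 = - \frac{1}{5} - 786 = - \frac{3931}{5}$)
$T{\left(R \right)} = \frac{1467}{2}$
$\frac{1}{T{\left(-2075 \right)} + g{\left(-2957,47 \right)}} = \frac{1}{\frac{1467}{2} - \frac{3931}{5}} = \frac{1}{- \frac{527}{10}} = - \frac{10}{527}$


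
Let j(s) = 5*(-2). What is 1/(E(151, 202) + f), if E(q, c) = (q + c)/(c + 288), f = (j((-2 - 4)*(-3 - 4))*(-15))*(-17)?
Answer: -490/1249147 ≈ -0.00039227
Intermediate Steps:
j(s) = -10
f = -2550 (f = -10*(-15)*(-17) = 150*(-17) = -2550)
E(q, c) = (c + q)/(288 + c)
1/(E(151, 202) + f) = 1/((202 + 151)/(288 + 202) - 2550) = 1/(353/490 - 2550) = 1/(-1249147/490) = -490/1249147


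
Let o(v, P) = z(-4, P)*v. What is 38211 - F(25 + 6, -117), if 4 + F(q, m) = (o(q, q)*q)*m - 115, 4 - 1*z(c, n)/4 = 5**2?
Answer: -9406378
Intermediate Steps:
z(c, n) = -84 (z(c, n) = 16 - 4*5**2 = 16 - 4*25 = 16 - 100 = -84)
o(v, P) = -84*v
F(q, m) = -119 - 84*m*q**2 (F(q, m) = -4 + (((-84*q)*q)*m - 115) = -4 + ((-84*q**2)*m - 115) = -4 + (-84*m*q**2 - 115) = -4 + (-115 - 84*m*q**2) = -119 - 84*m*q**2)
38211 - F(25 + 6, -117) = 38211 - (-119 - 84*(-117)*(25 + 6)**2) = 38211 - (-119 - 84*(-117)*31**2) = 38211 - (-119 - 84*(-117)*961) = 38211 - (-119 + 9444708) = 38211 - 1*9444589 = 38211 - 9444589 = -9406378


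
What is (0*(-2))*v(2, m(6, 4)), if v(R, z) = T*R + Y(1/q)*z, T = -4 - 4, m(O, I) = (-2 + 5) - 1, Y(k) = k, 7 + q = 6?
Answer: 0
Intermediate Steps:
q = -1 (q = -7 + 6 = -1)
m(O, I) = 2 (m(O, I) = 3 - 1 = 2)
T = -8
v(R, z) = -z - 8*R (v(R, z) = -8*R + z/(-1) = -8*R - z = -z - 8*R)
(0*(-2))*v(2, m(6, 4)) = (0*(-2))*(-1*2 - 8*2) = 0*(-2 - 16) = 0*(-18) = 0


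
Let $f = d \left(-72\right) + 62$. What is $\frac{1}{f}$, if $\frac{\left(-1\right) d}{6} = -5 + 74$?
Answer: $\frac{1}{29870} \approx 3.3478 \cdot 10^{-5}$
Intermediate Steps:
$d = -414$ ($d = - 6 \left(-5 + 74\right) = \left(-6\right) 69 = -414$)
$f = 29870$ ($f = \left(-414\right) \left(-72\right) + 62 = 29808 + 62 = 29870$)
$\frac{1}{f} = \frac{1}{29870}$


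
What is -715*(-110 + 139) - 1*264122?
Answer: -284857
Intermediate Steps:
-715*(-110 + 139) - 1*264122 = -715*29 - 264122 = -20735 - 264122 = -284857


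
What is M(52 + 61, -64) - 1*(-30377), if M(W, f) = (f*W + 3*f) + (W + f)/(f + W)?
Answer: 22954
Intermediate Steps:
M(W, f) = 1 + 3*f + W*f (M(W, f) = (W*f + 3*f) + (W + f)/(W + f) = (3*f + W*f) + 1 = 1 + 3*f + W*f)
M(52 + 61, -64) - 1*(-30377) = (1 + 3*(-64) + (52 + 61)*(-64)) - 1*(-30377) = (1 - 192 + 113*(-64)) + 30377 = (1 - 192 - 7232) + 30377 = -7423 + 30377 = 22954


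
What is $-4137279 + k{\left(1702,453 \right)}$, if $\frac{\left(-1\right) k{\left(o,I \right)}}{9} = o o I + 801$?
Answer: $-11814414396$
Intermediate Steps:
$k{\left(o,I \right)} = -7209 - 9 I o^{2}$ ($k{\left(o,I \right)} = - 9 \left(o o I + 801\right) = - 9 \left(o^{2} I + 801\right) = - 9 \left(I o^{2} + 801\right) = - 9 \left(801 + I o^{2}\right) = -7209 - 9 I o^{2}$)
$-4137279 + k{\left(1702,453 \right)} = -4137279 - \left(7209 + 4077 \cdot 1702^{2}\right) = -4137279 - \left(7209 + 4077 \cdot 2896804\right) = -4137279 - 11810277117 = -11814414396$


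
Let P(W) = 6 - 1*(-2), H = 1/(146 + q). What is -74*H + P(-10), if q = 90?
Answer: 907/118 ≈ 7.6864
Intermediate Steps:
H = 1/236 (H = 1/(146 + 90) = 1/236 ≈ 0.0042373)
P(W) = 8 (P(W) = 6 + 2 = 8)
-74*H + P(-10) = -74*1/236 + 8 = -37/118 + 8 = 907/118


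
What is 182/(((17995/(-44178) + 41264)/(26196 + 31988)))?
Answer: 467822400864/1822942997 ≈ 256.63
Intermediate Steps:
182/(((17995/(-44178) + 41264)/(26196 + 31988))) = 182/(((17995*(-1/44178) + 41264)/58184)) = 182/(((-17995/44178 + 41264)*(1/58184))) = 182/(((1822942997/44178)*(1/58184))) = 182/(1822942997/2570452752) = 182*(2570452752/1822942997) = 467822400864/1822942997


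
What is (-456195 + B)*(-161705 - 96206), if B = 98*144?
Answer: 114018068613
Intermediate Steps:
B = 14112
(-456195 + B)*(-161705 - 96206) = (-456195 + 14112)*(-161705 - 96206) = -442083*(-257911) = 114018068613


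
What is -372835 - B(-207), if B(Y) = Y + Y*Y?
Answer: -415477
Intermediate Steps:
B(Y) = Y + Y²
-372835 - B(-207) = -372835 - (-207)*(1 - 207) = -372835 - (-207)*(-206) = -372835 - 1*42642 = -372835 - 42642 = -415477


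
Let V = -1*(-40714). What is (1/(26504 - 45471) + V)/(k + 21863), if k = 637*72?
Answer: 772222437/1284578009 ≈ 0.60115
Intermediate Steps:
V = 40714
k = 45864
(1/(26504 - 45471) + V)/(k + 21863) = (1/(26504 - 45471) + 40714)/(45864 + 21863) = (1/(-18967) + 40714)/67727 = (-1/18967 + 40714)*(1/67727) = (772222437/18967)*(1/67727) = 772222437/1284578009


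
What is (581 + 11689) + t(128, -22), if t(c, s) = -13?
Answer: 12257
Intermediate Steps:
(581 + 11689) + t(128, -22) = (581 + 11689) - 13 = 12270 - 13 = 12257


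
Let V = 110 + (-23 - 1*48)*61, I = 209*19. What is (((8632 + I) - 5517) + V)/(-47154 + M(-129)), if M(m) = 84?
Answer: -191/3138 ≈ -0.060867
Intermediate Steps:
I = 3971
V = -4221 (V = 110 + (-23 - 48)*61 = 110 - 71*61 = 110 - 4331 = -4221)
(((8632 + I) - 5517) + V)/(-47154 + M(-129)) = (((8632 + 3971) - 5517) - 4221)/(-47154 + 84) = ((12603 - 5517) - 4221)/(-47070) = (7086 - 4221)*(-1/47070) = 2865*(-1/47070) = -191/3138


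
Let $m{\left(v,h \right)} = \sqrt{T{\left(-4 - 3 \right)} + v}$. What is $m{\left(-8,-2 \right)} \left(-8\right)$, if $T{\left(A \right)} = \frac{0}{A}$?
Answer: $- 16 i \sqrt{2} \approx - 22.627 i$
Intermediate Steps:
$T{\left(A \right)} = 0$
$m{\left(v,h \right)} = \sqrt{v}$ ($m{\left(v,h \right)} = \sqrt{0 + v} = \sqrt{v}$)
$m{\left(-8,-2 \right)} \left(-8\right) = \sqrt{-8} \left(-8\right) = 2 i \sqrt{2} \left(-8\right) = - 16 i \sqrt{2}$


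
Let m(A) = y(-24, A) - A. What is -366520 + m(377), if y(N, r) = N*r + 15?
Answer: -375930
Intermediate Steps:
y(N, r) = 15 + N*r
m(A) = 15 - 25*A (m(A) = (15 - 24*A) - A = 15 - 25*A)
-366520 + m(377) = -366520 + (15 - 25*377) = -366520 + (15 - 9425) = -366520 - 9410 = -375930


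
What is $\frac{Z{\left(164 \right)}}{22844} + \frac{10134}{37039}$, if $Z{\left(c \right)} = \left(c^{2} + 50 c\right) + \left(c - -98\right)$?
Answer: $\frac{770563029}{423059458} \approx 1.8214$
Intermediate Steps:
$Z{\left(c \right)} = 98 + c^{2} + 51 c$ ($Z{\left(c \right)} = \left(c^{2} + 50 c\right) + \left(c + 98\right) = \left(c^{2} + 50 c\right) + \left(98 + c\right) = 98 + c^{2} + 51 c$)
$\frac{Z{\left(164 \right)}}{22844} + \frac{10134}{37039} = \frac{98 + 164^{2} + 51 \cdot 164}{22844} + \frac{10134}{37039} = \left(98 + 26896 + 8364\right) \frac{1}{22844} + 10134 \cdot \frac{1}{37039} = 35358 \cdot \frac{1}{22844} + \frac{10134}{37039} = \frac{17679}{11422} + \frac{10134}{37039} = \frac{770563029}{423059458}$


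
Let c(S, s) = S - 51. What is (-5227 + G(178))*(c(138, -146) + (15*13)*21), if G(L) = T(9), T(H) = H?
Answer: -21821676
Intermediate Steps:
c(S, s) = -51 + S
G(L) = 9
(-5227 + G(178))*(c(138, -146) + (15*13)*21) = (-5227 + 9)*((-51 + 138) + (15*13)*21) = -5218*(87 + 195*21) = -5218*(87 + 4095) = -5218*4182 = -21821676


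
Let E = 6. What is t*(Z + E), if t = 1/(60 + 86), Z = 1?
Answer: 7/146 ≈ 0.047945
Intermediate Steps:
t = 1/146 ≈ 0.0068493
t*(Z + E) = (1 + 6)/146 = (1/146)*7 = 7/146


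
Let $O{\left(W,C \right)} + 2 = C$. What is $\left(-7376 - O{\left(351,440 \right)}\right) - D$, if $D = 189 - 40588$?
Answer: $32585$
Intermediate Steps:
$O{\left(W,C \right)} = -2 + C$
$D = -40399$ ($D = 189 - 40588 = -40399$)
$\left(-7376 - O{\left(351,440 \right)}\right) - D = \left(-7376 - \left(-2 + 440\right)\right) - -40399 = \left(-7376 - 438\right) + 40399 = -7814 + 40399 = 32585$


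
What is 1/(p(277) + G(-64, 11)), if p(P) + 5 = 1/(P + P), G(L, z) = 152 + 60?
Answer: 554/114679 ≈ 0.0048309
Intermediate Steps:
G(L, z) = 212
p(P) = -5 + 1/(2*P) (p(P) = -5 + 1/(P + P) = -5 + 1/(2*P))
1/(p(277) + G(-64, 11)) = 1/((-5 + (½)/277) + 212) = 1/((-5 + (½)*(1/277)) + 212) = 1/((-5 + 1/554) + 212) = 1/(-2769/554 + 212) = 1/(114679/554) = 554/114679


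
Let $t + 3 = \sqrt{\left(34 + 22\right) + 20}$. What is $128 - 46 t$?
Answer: $266 - 92 \sqrt{19} \approx -135.02$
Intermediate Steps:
$t = -3 + 2 \sqrt{19}$ ($t = -3 + \sqrt{\left(34 + 22\right) + 20} = -3 + \sqrt{56 + 20} = -3 + \sqrt{76} = -3 + 2 \sqrt{19} \approx 5.7178$)
$128 - 46 t = 128 - 46 \left(-3 + 2 \sqrt{19}\right) = 128 + \left(138 - 92 \sqrt{19}\right) = 266 - 92 \sqrt{19}$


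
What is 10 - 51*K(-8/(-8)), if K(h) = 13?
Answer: -653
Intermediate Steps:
10 - 51*K(-8/(-8)) = 10 - 51*13 = 10 - 663 = -653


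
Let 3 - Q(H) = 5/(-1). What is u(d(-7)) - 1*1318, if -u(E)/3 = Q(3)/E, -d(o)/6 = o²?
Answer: -64578/49 ≈ -1317.9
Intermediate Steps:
Q(H) = 8 (Q(H) = 3 - 5/(-1) = 3 - 5*(-1) = 3 - 1*(-5) = 3 + 5 = 8)
d(o) = -6*o²
u(E) = -24/E
u(d(-7)) - 1*1318 = -24/((-6*(-7)²)) - 1*1318 = -24/((-6*49)) - 1318 = -24/(-294) - 1318 = -24*(-1/294) - 1318 = 4/49 - 1318 = -64578/49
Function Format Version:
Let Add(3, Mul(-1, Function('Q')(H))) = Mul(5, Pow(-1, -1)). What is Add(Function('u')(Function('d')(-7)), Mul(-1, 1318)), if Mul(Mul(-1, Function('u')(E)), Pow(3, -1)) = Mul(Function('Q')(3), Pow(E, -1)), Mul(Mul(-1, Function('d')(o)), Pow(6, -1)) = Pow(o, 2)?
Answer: Rational(-64578, 49) ≈ -1317.9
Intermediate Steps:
Function('Q')(H) = 8 (Function('Q')(H) = Add(3, Mul(-1, Mul(5, Pow(-1, -1)))) = Add(3, Mul(-1, Mul(5, -1))) = Add(3, Mul(-1, -5)) = Add(3, 5) = 8)
Function('d')(o) = Mul(-6, Pow(o, 2))
Function('u')(E) = Mul(-24, Pow(E, -1)) (Function('u')(E) = Mul(-3, Mul(8, Pow(E, -1))) = Mul(-24, Pow(E, -1)))
Add(Function('u')(Function('d')(-7)), Mul(-1, 1318)) = Add(Mul(-24, Pow(Mul(-6, Pow(-7, 2)), -1)), Mul(-1, 1318)) = Add(Mul(-24, Pow(Mul(-6, 49), -1)), -1318) = Add(Mul(-24, Pow(-294, -1)), -1318) = Add(Mul(-24, Rational(-1, 294)), -1318) = Add(Rational(4, 49), -1318) = Rational(-64578, 49)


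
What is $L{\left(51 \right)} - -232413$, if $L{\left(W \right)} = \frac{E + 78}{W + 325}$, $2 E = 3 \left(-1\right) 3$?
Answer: $\frac{174774723}{752} \approx 2.3241 \cdot 10^{5}$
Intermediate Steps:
$E = - \frac{9}{2}$ ($E = \frac{3 \left(-1\right) 3}{2} = \frac{\left(-3\right) 3}{2} = \frac{1}{2} \left(-9\right) = - \frac{9}{2} \approx -4.5$)
$L{\left(W \right)} = \frac{147}{2 \left(325 + W\right)}$ ($L{\left(W \right)} = \frac{- \frac{9}{2} + 78}{W + 325} = \frac{147}{2 \left(325 + W\right)}$)
$L{\left(51 \right)} - -232413 = \frac{147}{2 \left(325 + 51\right)} - -232413 = \frac{147}{2 \cdot 376} + 232413 = \frac{147}{2} \cdot \frac{1}{376} + 232413 = \frac{147}{752} + 232413 = \frac{174774723}{752}$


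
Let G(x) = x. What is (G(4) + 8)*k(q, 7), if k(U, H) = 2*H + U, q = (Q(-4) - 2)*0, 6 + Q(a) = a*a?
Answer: 168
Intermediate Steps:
Q(a) = -6 + a**2 (Q(a) = -6 + a*a = -6 + a**2)
q = 0 (q = ((-6 + (-4)**2) - 2)*0 = ((-6 + 16) - 2)*0 = (10 - 2)*0 = 8*0 = 0)
k(U, H) = U + 2*H
(G(4) + 8)*k(q, 7) = (4 + 8)*(0 + 2*7) = 12*(0 + 14) = 12*14 = 168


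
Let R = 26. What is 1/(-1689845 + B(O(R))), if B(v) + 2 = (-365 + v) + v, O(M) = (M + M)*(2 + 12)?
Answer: -1/1688756 ≈ -5.9215e-7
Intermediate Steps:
O(M) = 28*M (O(M) = (2*M)*14 = 28*M)
B(v) = -367 + 2*v (B(v) = -2 + ((-365 + v) + v) = -2 + (-365 + 2*v) = -367 + 2*v)
1/(-1689845 + B(O(R))) = 1/(-1689845 + (-367 + 2*(28*26))) = 1/(-1689845 + (-367 + 2*728)) = 1/(-1689845 + (-367 + 1456)) = 1/(-1689845 + 1089) = 1/(-1688756) = -1/1688756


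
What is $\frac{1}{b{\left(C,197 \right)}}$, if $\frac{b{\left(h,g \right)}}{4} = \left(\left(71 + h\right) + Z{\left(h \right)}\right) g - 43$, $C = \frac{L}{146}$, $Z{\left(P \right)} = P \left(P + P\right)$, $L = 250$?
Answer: $\frac{5329}{329045804} \approx 1.6195 \cdot 10^{-5}$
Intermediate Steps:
$Z{\left(P \right)} = 2 P^{2}$ ($Z{\left(P \right)} = P 2 P = 2 P^{2}$)
$C = \frac{125}{73}$ ($C = \frac{250}{146} = 250 \cdot \frac{1}{146} = \frac{125}{73} \approx 1.7123$)
$b{\left(h,g \right)} = -172 + 4 g \left(71 + h + 2 h^{2}\right)$ ($b{\left(h,g \right)} = 4 \left(\left(\left(71 + h\right) + 2 h^{2}\right) g - 43\right) = 4 \left(\left(71 + h + 2 h^{2}\right) g - 43\right) = 4 \left(g \left(71 + h + 2 h^{2}\right) - 43\right) = 4 \left(-43 + g \left(71 + h + 2 h^{2}\right)\right) = -172 + 4 g \left(71 + h + 2 h^{2}\right)$)
$\frac{1}{b{\left(C,197 \right)}} = \frac{1}{-172 + 284 \cdot 197 + 4 \cdot 197 \cdot \frac{125}{73} + 8 \cdot 197 \left(\frac{125}{73}\right)^{2}} = \frac{1}{-172 + 55948 + \frac{98500}{73} + 8 \cdot 197 \cdot \frac{15625}{5329}} = \frac{1}{-172 + 55948 + \frac{98500}{73} + \frac{24625000}{5329}} = \frac{1}{\frac{329045804}{5329}} = \frac{5329}{329045804}$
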